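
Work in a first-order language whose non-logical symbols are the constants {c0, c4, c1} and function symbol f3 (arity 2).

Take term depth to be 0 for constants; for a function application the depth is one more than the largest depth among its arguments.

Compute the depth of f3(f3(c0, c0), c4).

depth(f3(c0, c0)) = 1 + max(0, 0) = 1
depth(f3(f3(c0, c0), c4)) = 1 + max(1, 0) = 2

2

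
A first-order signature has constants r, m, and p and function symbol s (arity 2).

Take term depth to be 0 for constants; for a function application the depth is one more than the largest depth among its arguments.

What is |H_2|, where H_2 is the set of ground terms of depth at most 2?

Write N_k for the number of ground terms of depth ≤ k. A term of depth ≤ k is either a constant or a function symbol applied to arguments of depth ≤ k−1, so N_k = 3 + N_{k-1}^2.
N_0 = 3
N_1 = 3 + 3^2 = 12
N_2 = 3 + 12^2 = 147

147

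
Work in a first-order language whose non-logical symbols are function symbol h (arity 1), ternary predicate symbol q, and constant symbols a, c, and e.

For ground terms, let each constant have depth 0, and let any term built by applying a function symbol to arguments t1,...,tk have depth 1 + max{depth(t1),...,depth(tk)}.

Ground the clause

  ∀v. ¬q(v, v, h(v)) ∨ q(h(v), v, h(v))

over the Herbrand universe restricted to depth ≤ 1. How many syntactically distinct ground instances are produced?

Ground terms of depth ≤ 1:
  Count level by level. With function symbols h/1, the terms of depth ≤ k are the 3 constants together with each function applied to depth-≤(k−1) tuples, so N_k = 3 + N_{k-1}.
  N_0 = 3
  N_1 = 3 + 3 = 6
  Explicitly: a, c, e, h(a), h(c), h(e).
So there are 6 ground terms available for substitution.
The body mentions the single quantified variable v; since ground terms form a free algebra, no two substitutions collapse to the same formula.
Number of ground instances = 6.

6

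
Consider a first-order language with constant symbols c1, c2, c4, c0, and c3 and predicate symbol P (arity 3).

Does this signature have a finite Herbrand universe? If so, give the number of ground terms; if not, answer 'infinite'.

5

There are no function symbols, so every ground term is one of the 5 constants.
The Herbrand universe is {c1, c2, c4, c0, c3}, which is finite with 5 elements.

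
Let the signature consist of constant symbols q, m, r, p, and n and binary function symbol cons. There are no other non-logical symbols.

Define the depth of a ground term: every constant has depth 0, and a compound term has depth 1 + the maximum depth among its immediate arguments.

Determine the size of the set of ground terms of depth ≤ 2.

Count level by level. With function symbols cons/2, the terms of depth ≤ k are the 5 constants together with each function applied to depth-≤(k−1) tuples, so N_k = 5 + N_{k-1}^2.
N_0 = 5
N_1 = 5 + 5^2 = 30
N_2 = 5 + 30^2 = 905

905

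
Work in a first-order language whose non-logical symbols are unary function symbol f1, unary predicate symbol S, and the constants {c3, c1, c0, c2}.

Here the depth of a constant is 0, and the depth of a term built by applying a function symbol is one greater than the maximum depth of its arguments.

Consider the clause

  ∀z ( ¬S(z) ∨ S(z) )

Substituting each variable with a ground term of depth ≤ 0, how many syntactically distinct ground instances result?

Ground terms of depth ≤ 0:
  Count level by level. With function symbols f1/1, the terms of depth ≤ k are the 4 constants together with each function applied to depth-≤(k−1) tuples, so N_k = 4 + N_{k-1}.
  N_0 = 4
So there are 4 ground terms available for substitution.
There is 1 variable to instantiate (z),  occurring in at least one literal, so different choices give different ground instances.
Number of ground instances = 4.

4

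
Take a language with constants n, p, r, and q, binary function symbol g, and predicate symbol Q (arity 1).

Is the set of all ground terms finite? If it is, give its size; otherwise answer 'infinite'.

The signature has at least one function symbol (g, arity 2) and at least one constant (n).
Iterating g gives infinitely many distinct ground terms: n, g(n, n), g(g(n, n), g(n, n)), ...
So the Herbrand universe is infinite.

infinite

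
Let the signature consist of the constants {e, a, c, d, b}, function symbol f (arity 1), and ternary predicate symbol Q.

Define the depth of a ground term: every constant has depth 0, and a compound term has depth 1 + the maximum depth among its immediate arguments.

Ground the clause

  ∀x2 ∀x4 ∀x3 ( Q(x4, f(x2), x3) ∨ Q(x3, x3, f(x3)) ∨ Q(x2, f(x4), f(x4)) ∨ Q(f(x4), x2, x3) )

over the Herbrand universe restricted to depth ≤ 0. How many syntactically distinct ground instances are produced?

125

Ground terms of depth ≤ 0:
  Let N_k count ground terms of depth at most k. Each non-constant term of depth ≤ k is some function symbol applied to depth-≤(k−1) arguments, giving N_k = 5 + N_{k-1}.
  N_0 = 5
  Explicitly: e, a, c, d, b.
So there are 5 ground terms available for substitution.
There are 3 variables to instantiate (x2, x4, x3), each occurring in at least one literal, so different choices give different ground instances.
Number of ground instances = 5^3 = 125.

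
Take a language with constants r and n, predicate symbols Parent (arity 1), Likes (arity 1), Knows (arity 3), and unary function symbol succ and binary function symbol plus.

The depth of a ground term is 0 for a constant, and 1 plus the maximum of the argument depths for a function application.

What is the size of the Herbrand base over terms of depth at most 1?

First count ground terms of depth ≤ 1.
If N_k denotes the number of depth-≤k ground terms, the 2 constants give N_0 = 2, and each function symbol of arity r contributes N_{k-1}^r new terms at level k: N_k = 2 + N_{k-1} + N_{k-1}^2.
N_0 = 2
N_1 = 2 + 2 + 2^2 = 8
Explicitly: r, n, succ(r), succ(n), plus(r, r), plus(r, n), plus(n, r), plus(n, n).
So |H| = 8.
Each predicate of arity r yields |H|^r ground atoms (one per choice of an r-tuple from H):
  Parent: 8;  Likes: 8;  Knows: 8^3 = 512
Total ground atoms: 8 + 8 + 512 = 528.

528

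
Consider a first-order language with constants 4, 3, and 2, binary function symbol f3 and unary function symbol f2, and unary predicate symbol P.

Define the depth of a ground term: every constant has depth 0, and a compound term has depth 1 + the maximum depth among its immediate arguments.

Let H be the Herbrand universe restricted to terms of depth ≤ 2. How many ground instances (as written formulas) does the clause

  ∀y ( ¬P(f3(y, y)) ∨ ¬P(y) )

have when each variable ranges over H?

Ground terms of depth ≤ 2:
  Count level by level. With function symbols f3/2, f2/1, the terms of depth ≤ k are the 3 constants together with each function applied to depth-≤(k−1) tuples, so N_k = 3 + N_{k-1}^2 + N_{k-1}.
  N_0 = 3
  N_1 = 3 + 3^2 + 3 = 15
  N_2 = 3 + 15^2 + 15 = 243
So there are 243 ground terms available for substitution.
There is 1 variable to instantiate (y),  occurring in at least one literal, so different choices give different ground instances.
Number of ground instances = 243.

243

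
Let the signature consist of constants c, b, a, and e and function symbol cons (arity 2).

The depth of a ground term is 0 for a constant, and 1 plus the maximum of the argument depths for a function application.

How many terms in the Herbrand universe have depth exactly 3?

Write N_k for the number of ground terms of depth ≤ k. A term of depth ≤ k is either a constant or a function symbol applied to arguments of depth ≤ k−1, so N_k = 4 + N_{k-1}^2.
N_0 = 4
N_1 = 4 + 4^2 = 20
N_2 = 4 + 20^2 = 404
N_3 = 4 + 404^2 = 163220
Terms of depth exactly 3: N_3 − N_2 = 163220 − 404 = 162816.

162816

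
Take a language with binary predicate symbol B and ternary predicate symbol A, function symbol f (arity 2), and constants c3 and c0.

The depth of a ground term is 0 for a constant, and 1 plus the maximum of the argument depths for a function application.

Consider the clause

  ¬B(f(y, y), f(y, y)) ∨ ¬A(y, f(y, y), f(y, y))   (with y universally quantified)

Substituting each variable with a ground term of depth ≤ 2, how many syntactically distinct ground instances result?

38

Ground terms of depth ≤ 2:
  Let N_k count ground terms of depth at most k. Each non-constant term of depth ≤ k is some function symbol applied to depth-≤(k−1) arguments, giving N_k = 2 + N_{k-1}^2.
  N_0 = 2
  N_1 = 2 + 2^2 = 6
  N_2 = 2 + 6^2 = 38
So there are 38 ground terms available for substitution.
The body mentions the single quantified variable y; since ground terms form a free algebra, no two substitutions collapse to the same formula.
Number of ground instances = 38.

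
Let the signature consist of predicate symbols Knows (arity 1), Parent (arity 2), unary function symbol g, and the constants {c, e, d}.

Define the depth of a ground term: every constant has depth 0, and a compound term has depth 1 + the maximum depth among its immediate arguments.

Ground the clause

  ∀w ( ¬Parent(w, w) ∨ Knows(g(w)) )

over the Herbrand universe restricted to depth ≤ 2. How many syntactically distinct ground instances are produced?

Ground terms of depth ≤ 2:
  If N_k denotes the number of depth-≤k ground terms, the 3 constants give N_0 = 3, and each function symbol of arity r contributes N_{k-1}^r new terms at level k: N_k = 3 + N_{k-1}.
  N_0 = 3
  N_1 = 3 + 3 = 6
  N_2 = 3 + 6 = 9
So there are 9 ground terms available for substitution.
The body mentions the single quantified variable w; since ground terms form a free algebra, no two substitutions collapse to the same formula.
Number of ground instances = 9.

9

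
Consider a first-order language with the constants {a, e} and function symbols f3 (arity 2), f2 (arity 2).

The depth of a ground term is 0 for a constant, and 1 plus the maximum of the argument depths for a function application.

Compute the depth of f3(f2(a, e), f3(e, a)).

depth(f2(a, e)) = 1 + max(0, 0) = 1
depth(f3(e, a)) = 1 + max(0, 0) = 1
depth(f3(f2(a, e), f3(e, a))) = 1 + max(1, 1) = 2

2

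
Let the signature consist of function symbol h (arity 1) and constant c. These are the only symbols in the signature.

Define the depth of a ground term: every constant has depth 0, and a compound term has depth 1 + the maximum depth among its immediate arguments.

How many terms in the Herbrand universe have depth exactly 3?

Count level by level. With function symbols h/1, the terms of depth ≤ k are the 1 constant together with each function applied to depth-≤(k−1) tuples, so N_k = 1 + N_{k-1}.
N_0 = 1
N_1 = 1 + 1 = 2
N_2 = 1 + 2 = 3
N_3 = 1 + 3 = 4
Terms of depth exactly 3: N_3 − N_2 = 4 − 3 = 1.

1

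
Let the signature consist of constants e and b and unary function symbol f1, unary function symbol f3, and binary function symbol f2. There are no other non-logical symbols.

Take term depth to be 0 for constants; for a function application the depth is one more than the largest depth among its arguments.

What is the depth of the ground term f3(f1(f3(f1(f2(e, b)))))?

depth(f2(e, b)) = 1 + max(0, 0) = 1
depth(f1(f2(e, b))) = 1 + depth(f2(e, b)) = 1 + 1 = 2
depth(f3(f1(f2(e, b)))) = 1 + depth(f1(f2(e, b))) = 1 + 2 = 3
depth(f1(f3(f1(f2(e, b))))) = 1 + depth(f3(f1(f2(e, b)))) = 1 + 3 = 4
depth(f3(f1(f3(f1(f2(e, b)))))) = 1 + depth(f1(f3(f1(f2(e, b))))) = 1 + 4 = 5

5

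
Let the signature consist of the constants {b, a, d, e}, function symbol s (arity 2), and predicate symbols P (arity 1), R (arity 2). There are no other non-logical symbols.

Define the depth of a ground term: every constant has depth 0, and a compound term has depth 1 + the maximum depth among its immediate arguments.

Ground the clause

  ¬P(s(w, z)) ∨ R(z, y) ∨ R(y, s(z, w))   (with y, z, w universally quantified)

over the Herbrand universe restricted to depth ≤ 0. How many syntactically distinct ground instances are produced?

Ground terms of depth ≤ 0:
  Let N_k count ground terms of depth at most k. Each non-constant term of depth ≤ k is some function symbol applied to depth-≤(k−1) arguments, giving N_k = 4 + N_{k-1}^2.
  N_0 = 4
  Explicitly: b, a, d, e.
So there are 4 ground terms available for substitution.
There are 3 variables to instantiate (y, z, w), each occurring in at least one literal, so different choices give different ground instances.
Number of ground instances = 4^3 = 64.

64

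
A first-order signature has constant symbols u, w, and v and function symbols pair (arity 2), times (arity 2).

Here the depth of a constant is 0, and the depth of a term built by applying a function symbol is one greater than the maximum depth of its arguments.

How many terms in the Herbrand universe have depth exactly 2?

864

Let N_k count ground terms of depth at most k. Each non-constant term of depth ≤ k is some function symbol applied to depth-≤(k−1) arguments, giving N_k = 3 + N_{k-1}^2 + N_{k-1}^2.
N_0 = 3
N_1 = 3 + 3^2 + 3^2 = 21
N_2 = 3 + 21^2 + 21^2 = 885
Terms of depth exactly 2: N_2 − N_1 = 885 − 21 = 864.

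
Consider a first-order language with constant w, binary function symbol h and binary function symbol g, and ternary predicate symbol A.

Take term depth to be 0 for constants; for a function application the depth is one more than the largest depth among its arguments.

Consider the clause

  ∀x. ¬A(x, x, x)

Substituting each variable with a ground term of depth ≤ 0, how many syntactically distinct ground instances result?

Ground terms of depth ≤ 0:
  Write N_k for the number of ground terms of depth ≤ k. A term of depth ≤ k is either a constant or a function symbol applied to arguments of depth ≤ k−1, so N_k = 1 + N_{k-1}^2 + N_{k-1}^2.
  N_0 = 1
  Explicitly: w.
So there is exactly 1 ground term available for substitution.
The body mentions the single quantified variable x; since ground terms form a free algebra, no two substitutions collapse to the same formula.
Number of ground instances = 1.

1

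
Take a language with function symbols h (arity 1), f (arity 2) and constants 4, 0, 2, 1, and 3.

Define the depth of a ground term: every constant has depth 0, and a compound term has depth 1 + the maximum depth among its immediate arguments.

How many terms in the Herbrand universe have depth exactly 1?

Let N_k = |{terms of depth ≤ k}|. Then N_0 = 5 and N_k = 5 + N_{k-1} + N_{k-1}^2 for k ≥ 1 (one summand per function symbol, arity giving the exponent).
N_0 = 5
N_1 = 5 + 5 + 5^2 = 35
Terms of depth exactly 1: N_1 − N_0 = 35 − 5 = 30.

30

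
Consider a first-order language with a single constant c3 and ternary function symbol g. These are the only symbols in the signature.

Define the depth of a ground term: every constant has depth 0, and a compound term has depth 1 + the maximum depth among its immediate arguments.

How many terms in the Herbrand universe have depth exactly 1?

Count level by level. With function symbols g/3, the terms of depth ≤ k are the 1 constant together with each function applied to depth-≤(k−1) tuples, so N_k = 1 + N_{k-1}^3.
N_0 = 1
N_1 = 1 + 1^3 = 2
Terms of depth exactly 1: N_1 − N_0 = 2 − 1 = 1.

1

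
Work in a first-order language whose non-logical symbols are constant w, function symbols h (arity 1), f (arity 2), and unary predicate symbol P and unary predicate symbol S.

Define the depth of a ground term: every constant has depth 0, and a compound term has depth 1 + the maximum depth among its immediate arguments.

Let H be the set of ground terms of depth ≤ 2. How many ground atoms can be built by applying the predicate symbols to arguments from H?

First count ground terms of depth ≤ 2.
Write N_k for the number of ground terms of depth ≤ k. A term of depth ≤ k is either a constant or a function symbol applied to arguments of depth ≤ k−1, so N_k = 1 + N_{k-1} + N_{k-1}^2.
N_0 = 1
N_1 = 1 + 1 + 1^2 = 3
N_2 = 1 + 3 + 3^2 = 13
So |H| = 13.
Each predicate of arity r yields |H|^r ground atoms (one per choice of an r-tuple from H):
  P: 13;  S: 13
Total ground atoms: 13 + 13 = 26.

26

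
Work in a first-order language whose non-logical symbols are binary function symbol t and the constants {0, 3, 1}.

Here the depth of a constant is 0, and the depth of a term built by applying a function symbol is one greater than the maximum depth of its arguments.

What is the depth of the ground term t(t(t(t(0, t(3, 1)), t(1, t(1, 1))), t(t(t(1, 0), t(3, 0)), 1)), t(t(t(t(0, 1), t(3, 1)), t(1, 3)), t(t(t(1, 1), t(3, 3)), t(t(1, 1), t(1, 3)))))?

depth(t(3, 1)) = 1 + max(0, 0) = 1
depth(t(0, t(3, 1))) = 1 + max(0, 1) = 2
depth(t(1, 1)) = 1 + max(0, 0) = 1
depth(t(1, t(1, 1))) = 1 + max(0, 1) = 2
depth(t(t(0, t(3, 1)), t(1, t(1, 1)))) = 1 + max(2, 2) = 3
depth(t(1, 0)) = 1 + max(0, 0) = 1
depth(t(3, 0)) = 1 + max(0, 0) = 1
depth(t(t(1, 0), t(3, 0))) = 1 + max(1, 1) = 2
depth(t(t(t(1, 0), t(3, 0)), 1)) = 1 + max(2, 0) = 3
depth(t(t(t(0, t(3, 1)), t(1, t(1, 1))), t(t(t(1, 0), t(3, 0)), 1))) = 1 + max(3, 3) = 4
depth(t(0, 1)) = 1 + max(0, 0) = 1
depth(t(t(0, 1), t(3, 1))) = 1 + max(1, 1) = 2
depth(t(1, 3)) = 1 + max(0, 0) = 1
depth(t(t(t(0, 1), t(3, 1)), t(1, 3))) = 1 + max(2, 1) = 3
depth(t(3, 3)) = 1 + max(0, 0) = 1
depth(t(t(1, 1), t(3, 3))) = 1 + max(1, 1) = 2
depth(t(t(1, 1), t(1, 3))) = 1 + max(1, 1) = 2
depth(t(t(t(1, 1), t(3, 3)), t(t(1, 1), t(1, 3)))) = 1 + max(2, 2) = 3
depth(t(t(t(t(0, 1), t(3, 1)), t(1, 3)), t(t(t(1, 1), t(3, 3)), t(t(1, 1), t(1, 3))))) = 1 + max(3, 3) = 4
depth(t(t(t(t(0, t(3, 1)), t(1, t(1, 1))), t(t(t(1, 0), t(3, 0)), 1)), t(t(t(t(0, 1), t(3, 1)), t(1, 3)), t(t(t(1, 1), t(3, 3)), t(t(1, 1), t(1, 3)))))) = 1 + max(4, 4) = 5

5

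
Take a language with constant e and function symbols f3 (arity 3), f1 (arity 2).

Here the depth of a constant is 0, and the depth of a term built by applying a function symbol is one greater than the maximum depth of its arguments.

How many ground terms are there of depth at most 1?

Let N_k count ground terms of depth at most k. Each non-constant term of depth ≤ k is some function symbol applied to depth-≤(k−1) arguments, giving N_k = 1 + N_{k-1}^3 + N_{k-1}^2.
N_0 = 1
N_1 = 1 + 1^3 + 1^2 = 3

3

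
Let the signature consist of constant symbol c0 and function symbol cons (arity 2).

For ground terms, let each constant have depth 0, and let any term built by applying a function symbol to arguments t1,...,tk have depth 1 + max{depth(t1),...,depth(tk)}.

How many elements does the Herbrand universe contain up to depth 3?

26

If N_k denotes the number of depth-≤k ground terms, the 1 constant gives N_0 = 1, and each function symbol of arity r contributes N_{k-1}^r new terms at level k: N_k = 1 + N_{k-1}^2.
N_0 = 1
N_1 = 1 + 1^2 = 2
N_2 = 1 + 2^2 = 5
N_3 = 1 + 5^2 = 26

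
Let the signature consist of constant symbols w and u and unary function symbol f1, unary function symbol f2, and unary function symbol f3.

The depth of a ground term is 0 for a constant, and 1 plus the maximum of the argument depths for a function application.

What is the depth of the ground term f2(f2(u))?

depth(f2(u)) = 1 + depth(u) = 1 + 0 = 1
depth(f2(f2(u))) = 1 + depth(f2(u)) = 1 + 1 = 2

2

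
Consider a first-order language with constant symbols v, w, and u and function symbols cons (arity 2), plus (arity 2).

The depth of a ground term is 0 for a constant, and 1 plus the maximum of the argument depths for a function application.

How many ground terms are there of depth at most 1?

21

Let N_k = |{terms of depth ≤ k}|. Then N_0 = 3 and N_k = 3 + N_{k-1}^2 + N_{k-1}^2 for k ≥ 1 (one summand per function symbol, arity giving the exponent).
N_0 = 3
N_1 = 3 + 3^2 + 3^2 = 21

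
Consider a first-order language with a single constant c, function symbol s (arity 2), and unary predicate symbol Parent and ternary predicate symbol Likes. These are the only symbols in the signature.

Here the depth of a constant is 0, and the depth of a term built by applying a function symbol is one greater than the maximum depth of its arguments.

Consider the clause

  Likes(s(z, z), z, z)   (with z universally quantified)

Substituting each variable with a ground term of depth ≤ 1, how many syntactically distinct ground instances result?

2

Ground terms of depth ≤ 1:
  Let N_k = |{terms of depth ≤ k}|. Then N_0 = 1 and N_k = 1 + N_{k-1}^2 for k ≥ 1 (one summand per function symbol, arity giving the exponent).
  N_0 = 1
  N_1 = 1 + 1^2 = 2
  Explicitly: c, s(c, c).
So there are 2 ground terms available for substitution.
The body mentions the single quantified variable z; since ground terms form a free algebra, no two substitutions collapse to the same formula.
Number of ground instances = 2.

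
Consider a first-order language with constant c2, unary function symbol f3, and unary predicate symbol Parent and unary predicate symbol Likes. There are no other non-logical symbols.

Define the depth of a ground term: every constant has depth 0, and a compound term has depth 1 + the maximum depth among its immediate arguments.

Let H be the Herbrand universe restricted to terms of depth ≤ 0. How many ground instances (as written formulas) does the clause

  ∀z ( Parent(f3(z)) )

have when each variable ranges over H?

1

Ground terms of depth ≤ 0:
  Let N_k count ground terms of depth at most k. Each non-constant term of depth ≤ k is some function symbol applied to depth-≤(k−1) arguments, giving N_k = 1 + N_{k-1}.
  N_0 = 1
So there is exactly 1 ground term available for substitution.
There is 1 variable to instantiate (z),  occurring in at least one literal, so different choices give different ground instances.
Number of ground instances = 1.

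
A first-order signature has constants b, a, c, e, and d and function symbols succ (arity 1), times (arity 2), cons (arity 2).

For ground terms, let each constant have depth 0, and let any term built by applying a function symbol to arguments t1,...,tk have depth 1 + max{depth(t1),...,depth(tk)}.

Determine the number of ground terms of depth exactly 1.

Write N_k for the number of ground terms of depth ≤ k. A term of depth ≤ k is either a constant or a function symbol applied to arguments of depth ≤ k−1, so N_k = 5 + N_{k-1} + N_{k-1}^2 + N_{k-1}^2.
N_0 = 5
N_1 = 5 + 5 + 5^2 + 5^2 = 60
Terms of depth exactly 1: N_1 − N_0 = 60 − 5 = 55.

55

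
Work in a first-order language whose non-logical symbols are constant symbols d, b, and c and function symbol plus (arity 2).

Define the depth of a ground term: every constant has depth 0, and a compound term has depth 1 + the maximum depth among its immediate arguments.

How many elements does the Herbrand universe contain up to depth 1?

12

Let N_k count ground terms of depth at most k. Each non-constant term of depth ≤ k is some function symbol applied to depth-≤(k−1) arguments, giving N_k = 3 + N_{k-1}^2.
N_0 = 3
N_1 = 3 + 3^2 = 12
Explicitly: d, b, c, plus(d, d), plus(d, b), plus(d, c), plus(b, d), plus(b, b), plus(b, c), plus(c, d), plus(c, b), plus(c, c).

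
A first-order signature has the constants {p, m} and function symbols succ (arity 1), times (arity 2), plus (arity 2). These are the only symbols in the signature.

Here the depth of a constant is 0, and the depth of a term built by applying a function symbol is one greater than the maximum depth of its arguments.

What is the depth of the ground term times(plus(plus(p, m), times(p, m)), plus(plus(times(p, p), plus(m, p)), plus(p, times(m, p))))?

4

depth(plus(p, m)) = 1 + max(0, 0) = 1
depth(times(p, m)) = 1 + max(0, 0) = 1
depth(plus(plus(p, m), times(p, m))) = 1 + max(1, 1) = 2
depth(times(p, p)) = 1 + max(0, 0) = 1
depth(plus(m, p)) = 1 + max(0, 0) = 1
depth(plus(times(p, p), plus(m, p))) = 1 + max(1, 1) = 2
depth(times(m, p)) = 1 + max(0, 0) = 1
depth(plus(p, times(m, p))) = 1 + max(0, 1) = 2
depth(plus(plus(times(p, p), plus(m, p)), plus(p, times(m, p)))) = 1 + max(2, 2) = 3
depth(times(plus(plus(p, m), times(p, m)), plus(plus(times(p, p), plus(m, p)), plus(p, times(m, p))))) = 1 + max(2, 3) = 4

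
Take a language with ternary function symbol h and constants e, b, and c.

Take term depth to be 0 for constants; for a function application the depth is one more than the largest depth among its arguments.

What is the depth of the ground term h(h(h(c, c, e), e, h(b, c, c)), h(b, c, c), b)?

depth(h(c, c, e)) = 1 + max(0, 0, 0) = 1
depth(h(b, c, c)) = 1 + max(0, 0, 0) = 1
depth(h(h(c, c, e), e, h(b, c, c))) = 1 + max(1, 0, 1) = 2
depth(h(h(h(c, c, e), e, h(b, c, c)), h(b, c, c), b)) = 1 + max(2, 1, 0) = 3

3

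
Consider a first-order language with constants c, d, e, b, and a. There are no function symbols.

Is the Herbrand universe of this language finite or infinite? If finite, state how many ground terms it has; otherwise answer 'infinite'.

There are no function symbols, so every ground term is one of the 5 constants.
The Herbrand universe is {c, d, e, b, a}, which is finite with 5 elements.

5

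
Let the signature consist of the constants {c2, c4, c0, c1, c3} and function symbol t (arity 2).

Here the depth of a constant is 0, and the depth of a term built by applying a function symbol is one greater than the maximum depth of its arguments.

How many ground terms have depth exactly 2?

Write N_k for the number of ground terms of depth ≤ k. A term of depth ≤ k is either a constant or a function symbol applied to arguments of depth ≤ k−1, so N_k = 5 + N_{k-1}^2.
N_0 = 5
N_1 = 5 + 5^2 = 30
N_2 = 5 + 30^2 = 905
Terms of depth exactly 2: N_2 − N_1 = 905 − 30 = 875.

875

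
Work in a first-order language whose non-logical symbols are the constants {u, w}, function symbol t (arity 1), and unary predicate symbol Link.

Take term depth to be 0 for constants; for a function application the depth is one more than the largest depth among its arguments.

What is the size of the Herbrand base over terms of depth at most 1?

4

First count ground terms of depth ≤ 1.
Count level by level. With function symbols t/1, the terms of depth ≤ k are the 2 constants together with each function applied to depth-≤(k−1) tuples, so N_k = 2 + N_{k-1}.
N_0 = 2
N_1 = 2 + 2 = 4
So |H| = 4.
For each predicate symbol, the number of ground atoms is |H| raised to its arity; summing:
  Link: 4
Total ground atoms: 4.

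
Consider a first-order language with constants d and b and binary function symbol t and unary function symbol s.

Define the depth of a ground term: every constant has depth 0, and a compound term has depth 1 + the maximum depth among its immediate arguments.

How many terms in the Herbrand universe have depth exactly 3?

Write N_k for the number of ground terms of depth ≤ k. A term of depth ≤ k is either a constant or a function symbol applied to arguments of depth ≤ k−1, so N_k = 2 + N_{k-1}^2 + N_{k-1}.
N_0 = 2
N_1 = 2 + 2^2 + 2 = 8
N_2 = 2 + 8^2 + 8 = 74
N_3 = 2 + 74^2 + 74 = 5552
Terms of depth exactly 3: N_3 − N_2 = 5552 − 74 = 5478.

5478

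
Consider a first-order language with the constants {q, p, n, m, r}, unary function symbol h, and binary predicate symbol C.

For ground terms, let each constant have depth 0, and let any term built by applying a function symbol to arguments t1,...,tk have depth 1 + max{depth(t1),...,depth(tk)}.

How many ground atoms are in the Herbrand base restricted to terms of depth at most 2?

First count ground terms of depth ≤ 2.
Count level by level. With function symbols h/1, the terms of depth ≤ k are the 5 constants together with each function applied to depth-≤(k−1) tuples, so N_k = 5 + N_{k-1}.
N_0 = 5
N_1 = 5 + 5 = 10
N_2 = 5 + 10 = 15
So |H| = 15.
Ground atoms are formed by filling each argument slot of a predicate with a term from H, so an r-ary predicate gives |H|^r atoms:
  C: 15^2 = 225
Total ground atoms: 225.

225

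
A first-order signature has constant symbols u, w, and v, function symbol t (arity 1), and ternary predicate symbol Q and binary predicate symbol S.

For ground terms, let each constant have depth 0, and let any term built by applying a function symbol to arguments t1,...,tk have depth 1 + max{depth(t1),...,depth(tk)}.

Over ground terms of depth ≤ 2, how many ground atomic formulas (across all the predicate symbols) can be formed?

810

First count ground terms of depth ≤ 2.
If N_k denotes the number of depth-≤k ground terms, the 3 constants give N_0 = 3, and each function symbol of arity r contributes N_{k-1}^r new terms at level k: N_k = 3 + N_{k-1}.
N_0 = 3
N_1 = 3 + 3 = 6
N_2 = 3 + 6 = 9
So |H| = 9.
For each predicate symbol, the number of ground atoms is |H| raised to its arity; summing:
  Q: 9^3 = 729;  S: 9^2 = 81
Total ground atoms: 729 + 81 = 810.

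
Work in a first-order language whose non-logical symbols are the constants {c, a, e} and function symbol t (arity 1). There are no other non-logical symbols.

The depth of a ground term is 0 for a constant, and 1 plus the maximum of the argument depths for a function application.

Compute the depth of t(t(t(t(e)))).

4

depth(t(e)) = 1 + depth(e) = 1 + 0 = 1
depth(t(t(e))) = 1 + depth(t(e)) = 1 + 1 = 2
depth(t(t(t(e)))) = 1 + depth(t(t(e))) = 1 + 2 = 3
depth(t(t(t(t(e))))) = 1 + depth(t(t(t(e)))) = 1 + 3 = 4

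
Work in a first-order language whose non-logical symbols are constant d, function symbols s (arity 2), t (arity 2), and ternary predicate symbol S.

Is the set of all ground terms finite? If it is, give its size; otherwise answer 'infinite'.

The signature has at least one function symbol (s, arity 2) and at least one constant (d).
Iterating s gives infinitely many distinct ground terms: d, s(d, d), s(s(d, d), s(d, d)), ...
So the Herbrand universe is infinite.

infinite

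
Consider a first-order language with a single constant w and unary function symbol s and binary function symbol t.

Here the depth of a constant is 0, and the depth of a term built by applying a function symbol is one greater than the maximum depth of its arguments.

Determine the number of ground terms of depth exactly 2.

Let N_k = |{terms of depth ≤ k}|. Then N_0 = 1 and N_k = 1 + N_{k-1} + N_{k-1}^2 for k ≥ 1 (one summand per function symbol, arity giving the exponent).
N_0 = 1
N_1 = 1 + 1 + 1^2 = 3
N_2 = 1 + 3 + 3^2 = 13
Terms of depth exactly 2: N_2 − N_1 = 13 − 3 = 10.

10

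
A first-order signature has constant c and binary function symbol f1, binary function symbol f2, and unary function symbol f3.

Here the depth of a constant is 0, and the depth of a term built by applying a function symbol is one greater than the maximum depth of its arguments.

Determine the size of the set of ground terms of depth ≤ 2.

37

Let N_k count ground terms of depth at most k. Each non-constant term of depth ≤ k is some function symbol applied to depth-≤(k−1) arguments, giving N_k = 1 + N_{k-1}^2 + N_{k-1}^2 + N_{k-1}.
N_0 = 1
N_1 = 1 + 1^2 + 1^2 + 1 = 4
N_2 = 1 + 4^2 + 4^2 + 4 = 37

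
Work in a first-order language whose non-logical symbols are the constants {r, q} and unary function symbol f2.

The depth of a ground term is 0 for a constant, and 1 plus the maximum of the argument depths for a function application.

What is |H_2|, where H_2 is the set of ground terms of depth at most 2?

6

Let N_k count ground terms of depth at most k. Each non-constant term of depth ≤ k is some function symbol applied to depth-≤(k−1) arguments, giving N_k = 2 + N_{k-1}.
N_0 = 2
N_1 = 2 + 2 = 4
N_2 = 2 + 4 = 6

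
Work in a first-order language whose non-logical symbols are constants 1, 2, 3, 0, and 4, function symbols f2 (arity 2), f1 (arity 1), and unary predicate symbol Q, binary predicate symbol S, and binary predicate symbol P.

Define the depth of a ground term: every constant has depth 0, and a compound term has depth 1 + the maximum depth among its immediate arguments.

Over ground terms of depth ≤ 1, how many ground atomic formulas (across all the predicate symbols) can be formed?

2485

First count ground terms of depth ≤ 1.
If N_k denotes the number of depth-≤k ground terms, the 5 constants give N_0 = 5, and each function symbol of arity r contributes N_{k-1}^r new terms at level k: N_k = 5 + N_{k-1}^2 + N_{k-1}.
N_0 = 5
N_1 = 5 + 5^2 + 5 = 35
So |H| = 35.
Ground atoms are formed by filling each argument slot of a predicate with a term from H, so an r-ary predicate gives |H|^r atoms:
  Q: 35;  S: 35^2 = 1225;  P: 35^2 = 1225
Total ground atoms: 35 + 1225 + 1225 = 2485.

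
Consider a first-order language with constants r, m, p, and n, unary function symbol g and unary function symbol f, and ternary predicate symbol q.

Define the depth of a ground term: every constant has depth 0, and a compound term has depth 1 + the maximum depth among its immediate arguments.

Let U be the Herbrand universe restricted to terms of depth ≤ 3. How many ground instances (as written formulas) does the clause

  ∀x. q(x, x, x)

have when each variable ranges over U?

Ground terms of depth ≤ 3:
  Let N_k count ground terms of depth at most k. Each non-constant term of depth ≤ k is some function symbol applied to depth-≤(k−1) arguments, giving N_k = 4 + N_{k-1} + N_{k-1}.
  N_0 = 4
  N_1 = 4 + 4 + 4 = 12
  N_2 = 4 + 12 + 12 = 28
  N_3 = 4 + 28 + 28 = 60
So there are 60 ground terms available for substitution.
The variable x ranges independently over the available ground terms, and distinct assignments produce distinct instances.
Number of ground instances = 60.

60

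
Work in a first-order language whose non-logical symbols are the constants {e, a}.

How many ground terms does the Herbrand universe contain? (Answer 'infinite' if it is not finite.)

2

There are no function symbols, so every ground term is one of the 2 constants.
The Herbrand universe is {e, a}, which is finite with 2 elements.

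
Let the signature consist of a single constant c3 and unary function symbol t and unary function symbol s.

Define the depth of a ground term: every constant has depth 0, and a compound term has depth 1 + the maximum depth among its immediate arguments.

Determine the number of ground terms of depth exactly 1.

2

If N_k denotes the number of depth-≤k ground terms, the 1 constant gives N_0 = 1, and each function symbol of arity r contributes N_{k-1}^r new terms at level k: N_k = 1 + N_{k-1} + N_{k-1}.
N_0 = 1
N_1 = 1 + 1 + 1 = 3
Terms of depth exactly 1: N_1 − N_0 = 3 − 1 = 2.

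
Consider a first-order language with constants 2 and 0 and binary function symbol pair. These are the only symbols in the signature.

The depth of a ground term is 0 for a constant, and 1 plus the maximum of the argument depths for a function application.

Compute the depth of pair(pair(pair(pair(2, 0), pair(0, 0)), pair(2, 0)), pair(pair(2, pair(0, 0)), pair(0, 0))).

4

depth(pair(2, 0)) = 1 + max(0, 0) = 1
depth(pair(0, 0)) = 1 + max(0, 0) = 1
depth(pair(pair(2, 0), pair(0, 0))) = 1 + max(1, 1) = 2
depth(pair(pair(pair(2, 0), pair(0, 0)), pair(2, 0))) = 1 + max(2, 1) = 3
depth(pair(2, pair(0, 0))) = 1 + max(0, 1) = 2
depth(pair(pair(2, pair(0, 0)), pair(0, 0))) = 1 + max(2, 1) = 3
depth(pair(pair(pair(pair(2, 0), pair(0, 0)), pair(2, 0)), pair(pair(2, pair(0, 0)), pair(0, 0)))) = 1 + max(3, 3) = 4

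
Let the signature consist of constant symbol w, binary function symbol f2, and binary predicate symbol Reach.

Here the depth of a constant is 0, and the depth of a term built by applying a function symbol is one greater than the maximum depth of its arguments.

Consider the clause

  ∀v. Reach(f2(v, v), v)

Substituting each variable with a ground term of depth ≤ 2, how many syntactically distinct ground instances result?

Ground terms of depth ≤ 2:
  Write N_k for the number of ground terms of depth ≤ k. A term of depth ≤ k is either a constant or a function symbol applied to arguments of depth ≤ k−1, so N_k = 1 + N_{k-1}^2.
  N_0 = 1
  N_1 = 1 + 1^2 = 2
  N_2 = 1 + 2^2 = 5
  Explicitly: w, f2(w, w), f2(w, f2(w, w)), f2(f2(w, w), w), f2(f2(w, w), f2(w, w)).
So there are 5 ground terms available for substitution.
The clause has 1 distinct variable (v), which appears in the body. In the free term algebra distinct substitutions yield syntactically distinct ground instances.
Number of ground instances = 5.

5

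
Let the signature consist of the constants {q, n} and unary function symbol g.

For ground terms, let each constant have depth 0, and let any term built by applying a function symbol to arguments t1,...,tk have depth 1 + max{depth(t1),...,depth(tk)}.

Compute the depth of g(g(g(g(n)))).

4

depth(g(n)) = 1 + depth(n) = 1 + 0 = 1
depth(g(g(n))) = 1 + depth(g(n)) = 1 + 1 = 2
depth(g(g(g(n)))) = 1 + depth(g(g(n))) = 1 + 2 = 3
depth(g(g(g(g(n))))) = 1 + depth(g(g(g(n)))) = 1 + 3 = 4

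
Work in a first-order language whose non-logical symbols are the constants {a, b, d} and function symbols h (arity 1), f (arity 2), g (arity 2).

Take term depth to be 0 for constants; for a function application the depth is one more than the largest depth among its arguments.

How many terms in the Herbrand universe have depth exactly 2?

If N_k denotes the number of depth-≤k ground terms, the 3 constants give N_0 = 3, and each function symbol of arity r contributes N_{k-1}^r new terms at level k: N_k = 3 + N_{k-1} + N_{k-1}^2 + N_{k-1}^2.
N_0 = 3
N_1 = 3 + 3 + 3^2 + 3^2 = 24
N_2 = 3 + 24 + 24^2 + 24^2 = 1179
Terms of depth exactly 2: N_2 − N_1 = 1179 − 24 = 1155.

1155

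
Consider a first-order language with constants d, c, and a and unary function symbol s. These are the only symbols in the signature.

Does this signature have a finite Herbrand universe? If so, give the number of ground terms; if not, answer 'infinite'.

infinite

The signature has at least one function symbol (s, arity 1) and at least one constant (d).
Iterating s gives infinitely many distinct ground terms: d, s(d), s(s(d)), ...
So the Herbrand universe is infinite.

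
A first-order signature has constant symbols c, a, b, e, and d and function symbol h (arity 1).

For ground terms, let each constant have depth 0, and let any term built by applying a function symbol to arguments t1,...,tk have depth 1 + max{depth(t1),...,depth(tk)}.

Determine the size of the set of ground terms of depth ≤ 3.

Count level by level. With function symbols h/1, the terms of depth ≤ k are the 5 constants together with each function applied to depth-≤(k−1) tuples, so N_k = 5 + N_{k-1}.
N_0 = 5
N_1 = 5 + 5 = 10
N_2 = 5 + 10 = 15
N_3 = 5 + 15 = 20

20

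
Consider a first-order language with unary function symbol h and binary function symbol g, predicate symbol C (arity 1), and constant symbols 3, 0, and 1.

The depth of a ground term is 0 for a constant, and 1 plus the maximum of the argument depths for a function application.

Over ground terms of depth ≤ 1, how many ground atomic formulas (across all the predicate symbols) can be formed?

15

First count ground terms of depth ≤ 1.
Let N_k = |{terms of depth ≤ k}|. Then N_0 = 3 and N_k = 3 + N_{k-1} + N_{k-1}^2 for k ≥ 1 (one summand per function symbol, arity giving the exponent).
N_0 = 3
N_1 = 3 + 3 + 3^2 = 15
So |H| = 15.
For each predicate symbol, the number of ground atoms is |H| raised to its arity; summing:
  C: 15
Total ground atoms: 15.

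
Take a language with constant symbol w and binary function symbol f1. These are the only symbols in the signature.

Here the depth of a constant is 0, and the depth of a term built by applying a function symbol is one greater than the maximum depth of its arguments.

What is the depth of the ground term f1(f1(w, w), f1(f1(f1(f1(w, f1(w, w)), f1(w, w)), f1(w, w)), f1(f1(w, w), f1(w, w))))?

6

depth(f1(w, w)) = 1 + max(0, 0) = 1
depth(f1(w, f1(w, w))) = 1 + max(0, 1) = 2
depth(f1(f1(w, f1(w, w)), f1(w, w))) = 1 + max(2, 1) = 3
depth(f1(f1(f1(w, f1(w, w)), f1(w, w)), f1(w, w))) = 1 + max(3, 1) = 4
depth(f1(f1(w, w), f1(w, w))) = 1 + max(1, 1) = 2
depth(f1(f1(f1(f1(w, f1(w, w)), f1(w, w)), f1(w, w)), f1(f1(w, w), f1(w, w)))) = 1 + max(4, 2) = 5
depth(f1(f1(w, w), f1(f1(f1(f1(w, f1(w, w)), f1(w, w)), f1(w, w)), f1(f1(w, w), f1(w, w))))) = 1 + max(1, 5) = 6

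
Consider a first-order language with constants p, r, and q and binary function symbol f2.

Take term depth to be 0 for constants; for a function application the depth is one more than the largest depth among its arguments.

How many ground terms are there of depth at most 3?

21612

Let N_k = |{terms of depth ≤ k}|. Then N_0 = 3 and N_k = 3 + N_{k-1}^2 for k ≥ 1 (one summand per function symbol, arity giving the exponent).
N_0 = 3
N_1 = 3 + 3^2 = 12
N_2 = 3 + 12^2 = 147
N_3 = 3 + 147^2 = 21612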